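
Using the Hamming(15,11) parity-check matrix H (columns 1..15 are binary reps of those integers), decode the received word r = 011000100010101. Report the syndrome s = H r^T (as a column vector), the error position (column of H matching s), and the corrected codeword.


s = (1, 1, 1, 1)^T, error position = 15, corrected codeword c = 011000100010100

Compute s = H r^T mod 2 one row at a time:
  s_1 = 0 + 0 + 0 + 1 + 0 + 1 + 0 + 1 = 3 ≡ 1 (mod 2).
  s_2 = 0 + 0 + 0 + 1 + 0 + 1 + 0 + 1 = 3 ≡ 1 (mod 2).
  s_3 = 1 + 1 + 0 + 1 + 0 + 1 + 0 + 1 = 5 ≡ 1 (mod 2).
  s_4 = 0 + 1 + 0 + 1 + 0 + 1 + 1 + 1 = 5 ≡ 1 (mod 2).
s = (1, 1, 1, 1)^T — this equals column 15 of H (binary 1111), so error is at position 15.
Correct: flip bit 15 of r = 011000100010101 to get c = 011000100010100.


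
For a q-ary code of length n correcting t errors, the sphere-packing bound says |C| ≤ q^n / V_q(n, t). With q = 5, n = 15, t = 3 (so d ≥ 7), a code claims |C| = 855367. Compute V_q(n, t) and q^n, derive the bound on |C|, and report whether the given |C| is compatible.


V_q(n, t) = 30861, q^n = 30517578125, Hamming bound = 988871, |C| = 855367 ≤ bound (satisfied).

Step 1: Compute V_q(n, t) = Σ_{j=0}^3 C(n, j) (q−1)^j.
  j = 0: C(15,0)·(4)^0 = 1·1 = 1.
  j = 1: C(15,1)·(4)^1 = 15·4 = 60.
  j = 2: C(15,2)·(4)^2 = 105·16 = 1680.
  j = 3: C(15,3)·(4)^3 = 455·64 = 29120.
  V_q(n, t) = 1 + 60 + 1680 + 29120 = 30861.
Step 2: q^n = 5^15 = 30517578125.
Step 3: Hamming bound ⌊q^n / V_q(n,t)⌋ = ⌊30517578125/30861⌋ = 988871.
Step 4: Compare |C| = 855367 to 988871: satisfied.
The claimed |C| lies below the Hamming bound.


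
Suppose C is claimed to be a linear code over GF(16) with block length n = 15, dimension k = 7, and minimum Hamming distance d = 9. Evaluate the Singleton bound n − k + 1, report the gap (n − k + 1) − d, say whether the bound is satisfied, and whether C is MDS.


Singleton RHS = n − k + 1 = 9, slack = 0, bound satisfied, MDS.

Singleton bound: d ≤ n − k + 1.
Here n = 15, k = 7, so n − k + 1 = 9.
Given d = 9, check d ≤ 9: YES.
Slack = (n − k + 1) − d = 0.
The code is MDS (slack = 0).
Description: the claimed parameters are [15, 7, 9]_16; such a code would be MDS (meets Singleton bound).


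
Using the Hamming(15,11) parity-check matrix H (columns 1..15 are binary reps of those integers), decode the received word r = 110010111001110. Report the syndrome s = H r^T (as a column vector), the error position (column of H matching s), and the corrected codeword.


s = (1, 1, 1, 1)^T, error position = 15, corrected codeword c = 110010111001111

Compute s = H r^T mod 2 one row at a time:
  s_1 = 1 + 1 + 0 + 0 + 1 + 1 + 1 + 0 = 5 ≡ 1 (mod 2).
  s_2 = 0 + 1 + 0 + 1 + 1 + 1 + 1 + 0 = 5 ≡ 1 (mod 2).
  s_3 = 1 + 0 + 0 + 1 + 0 + 0 + 1 + 0 = 3 ≡ 1 (mod 2).
  s_4 = 1 + 0 + 1 + 1 + 1 + 0 + 1 + 0 = 5 ≡ 1 (mod 2).
s = (1, 1, 1, 1)^T — this equals column 15 of H (binary 1111), so error is at position 15.
Correct: flip bit 15 of r = 110010111001110 to get c = 110010111001111.


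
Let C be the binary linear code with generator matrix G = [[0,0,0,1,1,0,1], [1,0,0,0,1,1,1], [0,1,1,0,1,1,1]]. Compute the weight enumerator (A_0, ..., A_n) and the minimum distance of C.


Weight distribution: A_0 = 1, A_3 = 3, A_4 = 2, A_5 = 1, A_6 = 1. Minimum distance d = 3.

Enumerate all 2^3 = 8 messages m ∈ F_2^3.
For each, compute codeword c = mG in F_2^7, then tally its weight.
  m = 000 → c = 0000000, weight = 0.
  m = 100 → c = 0001101, weight = 3.
  m = 010 → c = 1000111, weight = 4.
  m = 110 → c = 1001010, weight = 3.
  m = 001 → c = 0110111, weight = 5.
  m = 101 → c = 0111010, weight = 4.
  m = 011 → c = 1110000, weight = 3.
  m = 111 → c = 1111101, weight = 6.
Tally weights:
  weight 0: 1 codewords.
  weight 3: 3 codewords.
  weight 4: 2 codewords.
  weight 5: 1 codewords.
  weight 6: 1 codewords.
Minimum distance d = smallest w > 0 with A_w > 0 = 3.
Sanity: Σ A_w = 8 = 2^3 = 8 ✓.


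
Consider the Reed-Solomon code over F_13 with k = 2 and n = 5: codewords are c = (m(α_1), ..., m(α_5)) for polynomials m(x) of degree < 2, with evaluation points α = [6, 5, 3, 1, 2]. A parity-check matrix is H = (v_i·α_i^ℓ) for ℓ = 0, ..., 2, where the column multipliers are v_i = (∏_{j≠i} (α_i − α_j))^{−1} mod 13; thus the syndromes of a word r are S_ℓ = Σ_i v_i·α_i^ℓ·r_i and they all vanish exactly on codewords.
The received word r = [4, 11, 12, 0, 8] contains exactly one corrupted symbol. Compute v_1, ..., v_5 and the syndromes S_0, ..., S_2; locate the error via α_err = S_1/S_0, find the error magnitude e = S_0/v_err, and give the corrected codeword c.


S = (2, 4, 8), error at position 5, error magnitude e = 2, c = [4, 11, 12, 0, 6].

Step 1: column multipliers v_i = (∏_{j≠i}(α_i − α_j))^{−1} mod 13.
  i = 1 (α = 6): (6−5)(6−3)(6−1)(6−2) = 1·3·5·4 = 60 ≡ 8, so v_1 = 8^{−1} = 5 (mod 13).
  i = 2 (α = 5): (5−6)(5−3)(5−1)(5−2) = (−1)·2·4·3 = −24 ≡ 2, so v_2 = 2^{−1} = 7 (mod 13).
  i = 3 (α = 3): (3−6)(3−5)(3−1)(3−2) = (−3)·(−2)·2·1 = 12 ≡ 12, so v_3 = 12^{−1} = 12 (mod 13).
  i = 4 (α = 1): (1−6)(1−5)(1−3)(1−2) = (−5)·(−4)·(−2)·(−1) = 40 ≡ 1, so v_4 = 1^{−1} = 1 (mod 13).
  i = 5 (α = 2): (2−6)(2−5)(2−3)(2−1) = (−4)·(−3)·(−1)·1 = −12 ≡ 1, so v_5 = 1^{−1} = 1 (mod 13).
  v = [5, 7, 12, 1, 1].
Step 2: syndromes of r = [4, 11, 12, 0, 8] (all sums mod 13).
  S_0 = Σ v_i r_i = 5·4 + 7·11 + 12·12 + 1·0 + 1·8 = 249 ≡ 2.
  S_1 = Σ v_i α_i r_i = 5·6·4 + 7·5·11 + 12·3·12 + 1·1·0 + 1·2·8 = 953 ≡ 4.
  α_i^2 mod 13 = [10, 12, 9, 1, 4].
  S_2 = Σ v_i α_i^2 r_i = 5·10·4 + 7·12·11 + 12·9·12 + 1·1·0 + 1·4·8 = 2452 ≡ 8.
  S = (2, 4, 8) ≠ 0, so r is not a codeword (an error is present).
Step 3: locate the error. For a single error e at position i, S_ℓ = v_i·e·α_i^ℓ, so α_err = S_1/S_0.
  S_0^{−1} = 2^{−1} = 7 (mod 13), so α_err = 4·7 = 28 ≡ 2 = α_5. Error position i = 5.
  Consistency check: S_2/S_1 = 8·10 = 80 ≡ 2 = α_err ✓ (single-error assumption holds).
Step 4: error magnitude e = S_0/v_5 = S_0·∏_{j≠5}(α_5 − α_j) = 2·1 = 2 ≡ 2 (mod 13).
Step 5: correct position 5: c_5 = r_5 − e = 8 − 2 ≡ 6 (mod 13). Hence c = [4, 11, 12, 0, 6].
  Check: interpolating c through the α_i gives m(x) = 7 + 6·x (degree < 2) with m(α_i) = c_i for every i, so c is indeed a codeword.


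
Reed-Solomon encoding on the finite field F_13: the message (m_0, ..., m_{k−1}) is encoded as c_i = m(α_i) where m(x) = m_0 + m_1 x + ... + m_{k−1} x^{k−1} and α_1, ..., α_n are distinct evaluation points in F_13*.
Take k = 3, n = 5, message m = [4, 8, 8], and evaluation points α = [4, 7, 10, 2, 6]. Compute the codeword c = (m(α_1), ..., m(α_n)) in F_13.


c = [8, 10, 0, 0, 2]

Message polynomial: m(x) = 4 + 8·x + 8·x^2 (mod 13).
For each evaluation point α_i, compute m(α_i) mod 13:
  α_1 = 4: Horner steps 8 → 1 → 8, so m(4) = 8.
  α_2 = 7: Horner steps 8 → 12 → 10, so m(7) = 10.
  α_3 = 10: Horner steps 8 → 10 → 0, so m(10) = 0.
  α_4 = 2: Horner steps 8 → 11 → 0, so m(2) = 0.
  α_5 = 6: Horner steps 8 → 4 → 2, so m(6) = 2.
Codeword c = [8, 10, 0, 0, 2] ∈ F_13^5.


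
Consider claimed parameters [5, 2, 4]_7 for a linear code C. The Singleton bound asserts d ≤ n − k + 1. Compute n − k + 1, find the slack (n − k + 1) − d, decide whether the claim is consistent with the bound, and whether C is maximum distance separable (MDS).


Singleton RHS = n − k + 1 = 4, slack = 0, bound satisfied, MDS.

Singleton bound: d ≤ n − k + 1.
Here n = 5, k = 2, so n − k + 1 = 4.
Given d = 4, check d ≤ 4: YES.
Slack = (n − k + 1) − d = 0.
The code is MDS (slack = 0).
Description: the claimed parameters are [5, 2, 4]_7; such a code would be MDS (meets Singleton bound).


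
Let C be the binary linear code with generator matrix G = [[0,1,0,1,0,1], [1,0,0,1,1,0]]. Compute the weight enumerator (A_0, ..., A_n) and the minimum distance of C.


Weight distribution: A_0 = 1, A_3 = 2, A_4 = 1. Minimum distance d = 3.

Enumerate all 2^2 = 4 messages m ∈ F_2^2.
For each, compute codeword c = mG in F_2^6, then tally its weight.
  m = 00 → c = 000000, weight = 0.
  m = 10 → c = 010101, weight = 3.
  m = 01 → c = 100110, weight = 3.
  m = 11 → c = 110011, weight = 4.
Tally weights:
  weight 0: 1 codewords.
  weight 3: 2 codewords.
  weight 4: 1 codewords.
Minimum distance d = smallest w > 0 with A_w > 0 = 3.
Sanity: Σ A_w = 4 = 2^2 = 4 ✓.


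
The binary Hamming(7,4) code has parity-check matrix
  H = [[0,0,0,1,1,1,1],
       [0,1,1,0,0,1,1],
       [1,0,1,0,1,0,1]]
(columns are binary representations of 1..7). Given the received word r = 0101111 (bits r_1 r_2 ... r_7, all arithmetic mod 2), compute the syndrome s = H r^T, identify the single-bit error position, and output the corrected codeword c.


s = (0, 1, 0)^T, error position = 2, corrected codeword c = 0001111

Compute s = H r^T mod 2 one row at a time:
  s_1 = 1 + 1 + 1 + 1 = 4 ≡ 0 (mod 2).
  s_2 = 1 + 0 + 1 + 1 = 3 ≡ 1 (mod 2).
  s_3 = 0 + 0 + 1 + 1 = 2 ≡ 0 (mod 2).
s = (0, 1, 0)^T — this equals column 2 of H (binary 010), so error is at position 2.
Correct: flip bit 2 of r = 0101111 to get c = 0001111.


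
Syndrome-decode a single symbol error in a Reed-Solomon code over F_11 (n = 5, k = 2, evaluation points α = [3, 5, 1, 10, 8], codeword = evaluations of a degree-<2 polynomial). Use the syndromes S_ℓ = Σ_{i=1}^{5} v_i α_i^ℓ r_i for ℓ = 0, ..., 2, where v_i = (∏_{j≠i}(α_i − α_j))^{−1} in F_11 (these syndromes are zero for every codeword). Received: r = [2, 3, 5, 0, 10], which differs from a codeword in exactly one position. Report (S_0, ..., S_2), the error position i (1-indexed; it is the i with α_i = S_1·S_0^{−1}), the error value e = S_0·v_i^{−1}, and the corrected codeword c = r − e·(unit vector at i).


S = (9, 9, 9), error at position 3, error magnitude e = 4, c = [2, 3, 1, 0, 10].

Step 1: column multipliers v_i = (∏_{j≠i}(α_i − α_j))^{−1} mod 11.
  i = 1 (α = 3): (3−5)(3−1)(3−10)(3−8) = (−2)·2·(−7)·(−5) = −140 ≡ 3, so v_1 = 3^{−1} = 4 (mod 11).
  i = 2 (α = 5): (5−3)(5−1)(5−10)(5−8) = 2·4·(−5)·(−3) = 120 ≡ 10, so v_2 = 10^{−1} = 10 (mod 11).
  i = 3 (α = 1): (1−3)(1−5)(1−10)(1−8) = (−2)·(−4)·(−9)·(−7) = 504 ≡ 9, so v_3 = 9^{−1} = 5 (mod 11).
  i = 4 (α = 10): (10−3)(10−5)(10−1)(10−8) = 7·5·9·2 = 630 ≡ 3, so v_4 = 3^{−1} = 4 (mod 11).
  i = 5 (α = 8): (8−3)(8−5)(8−1)(8−10) = 5·3·7·(−2) = −210 ≡ 10, so v_5 = 10^{−1} = 10 (mod 11).
  v = [4, 10, 5, 4, 10].
Step 2: syndromes of r = [2, 3, 5, 0, 10] (all sums mod 11).
  S_0 = Σ v_i r_i = 4·2 + 10·3 + 5·5 + 4·0 + 10·10 = 163 ≡ 9.
  S_1 = Σ v_i α_i r_i = 4·3·2 + 10·5·3 + 5·1·5 + 4·10·0 + 10·8·10 = 999 ≡ 9.
  α_i^2 mod 11 = [9, 3, 1, 1, 9].
  S_2 = Σ v_i α_i^2 r_i = 4·9·2 + 10·3·3 + 5·1·5 + 4·1·0 + 10·9·10 = 1087 ≡ 9.
  S = (9, 9, 9) ≠ 0, so r is not a codeword (an error is present).
Step 3: locate the error. For a single error e at position i, S_ℓ = v_i·e·α_i^ℓ, so α_err = S_1/S_0.
  S_0^{−1} = 9^{−1} = 5 (mod 11), so α_err = 9·5 = 45 ≡ 1 = α_3. Error position i = 3.
  Consistency check: S_2/S_1 = 9·5 = 45 ≡ 1 = α_err ✓ (single-error assumption holds).
Step 4: error magnitude e = S_0/v_3 = S_0·∏_{j≠3}(α_3 − α_j) = 9·9 = 81 ≡ 4 (mod 11).
Step 5: correct position 3: c_3 = r_3 − e = 5 − 4 ≡ 1 (mod 11). Hence c = [2, 3, 1, 0, 10].
  Check: interpolating c through the α_i gives m(x) = 6 + 6·x (degree < 2) with m(α_i) = c_i for every i, so c is indeed a codeword.


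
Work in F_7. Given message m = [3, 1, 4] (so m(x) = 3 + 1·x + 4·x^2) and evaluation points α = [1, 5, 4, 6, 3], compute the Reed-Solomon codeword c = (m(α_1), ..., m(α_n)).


c = [1, 3, 1, 6, 0]

Message polynomial: m(x) = 3 + 1·x + 4·x^2 (mod 7).
For each evaluation point α_i, compute m(α_i) mod 7:
  α_1 = 1: Horner steps 4 → 5 → 1, so m(1) = 1.
  α_2 = 5: Horner steps 4 → 0 → 3, so m(5) = 3.
  α_3 = 4: Horner steps 4 → 3 → 1, so m(4) = 1.
  α_4 = 6: Horner steps 4 → 4 → 6, so m(6) = 6.
  α_5 = 3: Horner steps 4 → 6 → 0, so m(3) = 0.
Codeword c = [1, 3, 1, 6, 0] ∈ F_7^5.


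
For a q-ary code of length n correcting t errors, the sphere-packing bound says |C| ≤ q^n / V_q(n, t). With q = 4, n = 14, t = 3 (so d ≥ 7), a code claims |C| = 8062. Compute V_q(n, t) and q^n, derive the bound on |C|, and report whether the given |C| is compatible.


V_q(n, t) = 10690, q^n = 268435456, Hamming bound = 25110, |C| = 8062 ≤ bound (satisfied).

Step 1: Compute V_q(n, t) = Σ_{j=0}^3 C(n, j) (q−1)^j.
  j = 0: C(14,0)·(3)^0 = 1·1 = 1.
  j = 1: C(14,1)·(3)^1 = 14·3 = 42.
  j = 2: C(14,2)·(3)^2 = 91·9 = 819.
  j = 3: C(14,3)·(3)^3 = 364·27 = 9828.
  V_q(n, t) = 1 + 42 + 819 + 9828 = 10690.
Step 2: q^n = 4^14 = 268435456.
Step 3: Hamming bound ⌊q^n / V_q(n,t)⌋ = ⌊268435456/10690⌋ = 25110.
Step 4: Compare |C| = 8062 to 25110: satisfied.
The claimed |C| lies below the Hamming bound.


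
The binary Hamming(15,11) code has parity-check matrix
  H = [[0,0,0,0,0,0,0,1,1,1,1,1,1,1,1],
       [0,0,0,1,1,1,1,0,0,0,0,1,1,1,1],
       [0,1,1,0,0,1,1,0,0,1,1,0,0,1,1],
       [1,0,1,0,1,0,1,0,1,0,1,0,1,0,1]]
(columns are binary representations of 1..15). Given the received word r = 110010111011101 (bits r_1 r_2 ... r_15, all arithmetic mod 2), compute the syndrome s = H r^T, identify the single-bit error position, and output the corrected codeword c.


s = (0, 1, 0, 1)^T, error position = 5, corrected codeword c = 110000111011101

Compute s = H r^T mod 2 one row at a time:
  s_1 = 1 + 1 + 0 + 1 + 1 + 1 + 0 + 1 = 6 ≡ 0 (mod 2).
  s_2 = 0 + 1 + 0 + 1 + 1 + 1 + 0 + 1 = 5 ≡ 1 (mod 2).
  s_3 = 1 + 0 + 0 + 1 + 0 + 1 + 0 + 1 = 4 ≡ 0 (mod 2).
  s_4 = 1 + 0 + 1 + 1 + 1 + 1 + 1 + 1 = 7 ≡ 1 (mod 2).
s = (0, 1, 0, 1)^T — this equals column 5 of H (binary 0101), so error is at position 5.
Correct: flip bit 5 of r = 110010111011101 to get c = 110000111011101.


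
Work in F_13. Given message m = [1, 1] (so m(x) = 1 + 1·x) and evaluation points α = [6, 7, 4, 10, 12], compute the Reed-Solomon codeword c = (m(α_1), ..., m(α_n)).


c = [7, 8, 5, 11, 0]

Message polynomial: m(x) = 1 + 1·x (mod 13).
For each evaluation point α_i, compute m(α_i) mod 13:
  α_1 = 6: Horner steps 1 → 7, so m(6) = 7.
  α_2 = 7: Horner steps 1 → 8, so m(7) = 8.
  α_3 = 4: Horner steps 1 → 5, so m(4) = 5.
  α_4 = 10: Horner steps 1 → 11, so m(10) = 11.
  α_5 = 12: Horner steps 1 → 0, so m(12) = 0.
Codeword c = [7, 8, 5, 11, 0] ∈ F_13^5.


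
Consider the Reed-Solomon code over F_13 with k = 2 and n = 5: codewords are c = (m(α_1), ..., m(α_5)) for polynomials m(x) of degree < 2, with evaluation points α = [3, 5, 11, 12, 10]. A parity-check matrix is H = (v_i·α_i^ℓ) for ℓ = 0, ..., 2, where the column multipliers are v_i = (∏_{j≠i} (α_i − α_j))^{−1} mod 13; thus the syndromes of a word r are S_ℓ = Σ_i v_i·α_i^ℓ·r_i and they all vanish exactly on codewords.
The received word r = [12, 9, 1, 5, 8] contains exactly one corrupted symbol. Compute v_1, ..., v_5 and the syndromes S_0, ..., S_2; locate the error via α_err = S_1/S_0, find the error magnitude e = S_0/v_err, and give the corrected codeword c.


S = (10, 6, 1), error at position 3, error magnitude e = 1, c = [12, 9, 0, 5, 8].

Step 1: column multipliers v_i = (∏_{j≠i}(α_i − α_j))^{−1} mod 13.
  i = 1 (α = 3): (3−5)(3−11)(3−12)(3−10) = (−2)·(−8)·(−9)·(−7) = 1008 ≡ 7, so v_1 = 7^{−1} = 2 (mod 13).
  i = 2 (α = 5): (5−3)(5−11)(5−12)(5−10) = 2·(−6)·(−7)·(−5) = −420 ≡ 9, so v_2 = 9^{−1} = 3 (mod 13).
  i = 3 (α = 11): (11−3)(11−5)(11−12)(11−10) = 8·6·(−1)·1 = −48 ≡ 4, so v_3 = 4^{−1} = 10 (mod 13).
  i = 4 (α = 12): (12−3)(12−5)(12−11)(12−10) = 9·7·1·2 = 126 ≡ 9, so v_4 = 9^{−1} = 3 (mod 13).
  i = 5 (α = 10): (10−3)(10−5)(10−11)(10−12) = 7·5·(−1)·(−2) = 70 ≡ 5, so v_5 = 5^{−1} = 8 (mod 13).
  v = [2, 3, 10, 3, 8].
Step 2: syndromes of r = [12, 9, 1, 5, 8] (all sums mod 13).
  S_0 = Σ v_i r_i = 2·12 + 3·9 + 10·1 + 3·5 + 8·8 = 140 ≡ 10.
  S_1 = Σ v_i α_i r_i = 2·3·12 + 3·5·9 + 10·11·1 + 3·12·5 + 8·10·8 = 1137 ≡ 6.
  α_i^2 mod 13 = [9, 12, 4, 1, 9].
  S_2 = Σ v_i α_i^2 r_i = 2·9·12 + 3·12·9 + 10·4·1 + 3·1·5 + 8·9·8 = 1171 ≡ 1.
  S = (10, 6, 1) ≠ 0, so r is not a codeword (an error is present).
Step 3: locate the error. For a single error e at position i, S_ℓ = v_i·e·α_i^ℓ, so α_err = S_1/S_0.
  S_0^{−1} = 10^{−1} = 4 (mod 13), so α_err = 6·4 = 24 ≡ 11 = α_3. Error position i = 3.
  Consistency check: S_2/S_1 = 1·11 = 11 ≡ 11 = α_err ✓ (single-error assumption holds).
Step 4: error magnitude e = S_0/v_3 = S_0·∏_{j≠3}(α_3 − α_j) = 10·4 = 40 ≡ 1 (mod 13).
Step 5: correct position 3: c_3 = r_3 − e = 1 − 1 ≡ 0 (mod 13). Hence c = [12, 9, 0, 5, 8].
  Check: interpolating c through the α_i gives m(x) = 10 + 5·x (degree < 2) with m(α_i) = c_i for every i, so c is indeed a codeword.


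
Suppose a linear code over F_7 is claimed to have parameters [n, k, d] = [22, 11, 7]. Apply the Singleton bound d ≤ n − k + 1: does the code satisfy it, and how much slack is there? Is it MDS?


Singleton RHS = n − k + 1 = 12, slack = 5, bound satisfied, not MDS.

Singleton bound: d ≤ n − k + 1.
Here n = 22, k = 11, so n − k + 1 = 12.
Given d = 7, check d ≤ 12: YES.
Slack = (n − k + 1) − d = 5.
The code is NOT MDS (slack = 5 > 0).
Description: the claimed parameters are [22, 11, 7]_7; such a code would be non-MDS.


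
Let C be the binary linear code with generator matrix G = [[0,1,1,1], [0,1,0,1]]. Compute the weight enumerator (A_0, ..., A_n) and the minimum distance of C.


Weight distribution: A_0 = 1, A_1 = 1, A_2 = 1, A_3 = 1. Minimum distance d = 1.

Enumerate all 2^2 = 4 messages m ∈ F_2^2.
For each, compute codeword c = mG in F_2^4, then tally its weight.
  m = 00 → c = 0000, weight = 0.
  m = 10 → c = 0111, weight = 3.
  m = 01 → c = 0101, weight = 2.
  m = 11 → c = 0010, weight = 1.
Tally weights:
  weight 0: 1 codewords.
  weight 1: 1 codewords.
  weight 2: 1 codewords.
  weight 3: 1 codewords.
Minimum distance d = smallest w > 0 with A_w > 0 = 1.
Sanity: Σ A_w = 4 = 2^2 = 4 ✓.


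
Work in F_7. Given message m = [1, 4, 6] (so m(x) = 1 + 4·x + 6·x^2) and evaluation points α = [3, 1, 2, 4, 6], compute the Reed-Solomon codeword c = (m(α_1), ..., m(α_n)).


c = [4, 4, 5, 1, 3]

Message polynomial: m(x) = 1 + 4·x + 6·x^2 (mod 7).
For each evaluation point α_i, compute m(α_i) mod 7:
  α_1 = 3: Horner steps 6 → 1 → 4, so m(3) = 4.
  α_2 = 1: Horner steps 6 → 3 → 4, so m(1) = 4.
  α_3 = 2: Horner steps 6 → 2 → 5, so m(2) = 5.
  α_4 = 4: Horner steps 6 → 0 → 1, so m(4) = 1.
  α_5 = 6: Horner steps 6 → 5 → 3, so m(6) = 3.
Codeword c = [4, 4, 5, 1, 3] ∈ F_7^5.


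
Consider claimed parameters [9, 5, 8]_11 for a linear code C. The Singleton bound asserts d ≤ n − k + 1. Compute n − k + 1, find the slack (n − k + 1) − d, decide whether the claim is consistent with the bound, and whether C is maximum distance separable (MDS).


Singleton RHS = n − k + 1 = 5, slack = -3, bound violated (no such code; not MDS).

Singleton bound: d ≤ n − k + 1.
Here n = 9, k = 5, so n − k + 1 = 5.
Given d = 8, check d ≤ 5: NO.
Slack = (n − k + 1) − d = -3.
The slack is negative: d = 8 exceeds n − k + 1 = 5 by 3, so the Singleton bound is violated and no linear [9, 5, 8]_11 code can exist. In particular it is not MDS (MDS requires d = n − k + 1 exactly).
Description: the claimed parameters are [9, 5, 8]_11; such a code would be impossible (violates the Singleton bound).


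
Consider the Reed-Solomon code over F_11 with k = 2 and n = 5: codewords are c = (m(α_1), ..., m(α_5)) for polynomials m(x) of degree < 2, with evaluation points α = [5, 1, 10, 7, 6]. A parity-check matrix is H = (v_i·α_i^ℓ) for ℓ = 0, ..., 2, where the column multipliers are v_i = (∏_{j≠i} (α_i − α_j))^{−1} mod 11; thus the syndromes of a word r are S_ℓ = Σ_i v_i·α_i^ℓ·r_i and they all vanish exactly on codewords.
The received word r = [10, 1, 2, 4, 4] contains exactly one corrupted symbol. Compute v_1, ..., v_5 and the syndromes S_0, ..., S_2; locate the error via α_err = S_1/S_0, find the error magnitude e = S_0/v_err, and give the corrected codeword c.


S = (9, 8, 1), error at position 4, error magnitude e = 6, c = [10, 1, 2, 9, 4].

Step 1: column multipliers v_i = (∏_{j≠i}(α_i − α_j))^{−1} mod 11.
  i = 1 (α = 5): (5−1)(5−10)(5−7)(5−6) = 4·(−5)·(−2)·(−1) = −40 ≡ 4, so v_1 = 4^{−1} = 3 (mod 11).
  i = 2 (α = 1): (1−5)(1−10)(1−7)(1−6) = (−4)·(−9)·(−6)·(−5) = 1080 ≡ 2, so v_2 = 2^{−1} = 6 (mod 11).
  i = 3 (α = 10): (10−5)(10−1)(10−7)(10−6) = 5·9·3·4 = 540 ≡ 1, so v_3 = 1^{−1} = 1 (mod 11).
  i = 4 (α = 7): (7−5)(7−1)(7−10)(7−6) = 2·6·(−3)·1 = −36 ≡ 8, so v_4 = 8^{−1} = 7 (mod 11).
  i = 5 (α = 6): (6−5)(6−1)(6−10)(6−7) = 1·5·(−4)·(−1) = 20 ≡ 9, so v_5 = 9^{−1} = 5 (mod 11).
  v = [3, 6, 1, 7, 5].
Step 2: syndromes of r = [10, 1, 2, 4, 4] (all sums mod 11).
  S_0 = Σ v_i r_i = 3·10 + 6·1 + 1·2 + 7·4 + 5·4 = 86 ≡ 9.
  S_1 = Σ v_i α_i r_i = 3·5·10 + 6·1·1 + 1·10·2 + 7·7·4 + 5·6·4 = 492 ≡ 8.
  α_i^2 mod 11 = [3, 1, 1, 5, 3].
  S_2 = Σ v_i α_i^2 r_i = 3·3·10 + 6·1·1 + 1·1·2 + 7·5·4 + 5·3·4 = 298 ≡ 1.
  S = (9, 8, 1) ≠ 0, so r is not a codeword (an error is present).
Step 3: locate the error. For a single error e at position i, S_ℓ = v_i·e·α_i^ℓ, so α_err = S_1/S_0.
  S_0^{−1} = 9^{−1} = 5 (mod 11), so α_err = 8·5 = 40 ≡ 7 = α_4. Error position i = 4.
  Consistency check: S_2/S_1 = 1·7 = 7 ≡ 7 = α_err ✓ (single-error assumption holds).
Step 4: error magnitude e = S_0/v_4 = S_0·∏_{j≠4}(α_4 − α_j) = 9·8 = 72 ≡ 6 (mod 11).
Step 5: correct position 4: c_4 = r_4 − e = 4 − 6 ≡ 9 (mod 11). Hence c = [10, 1, 2, 9, 4].
  Check: interpolating c through the α_i gives m(x) = 7 + 5·x (degree < 2) with m(α_i) = c_i for every i, so c is indeed a codeword.


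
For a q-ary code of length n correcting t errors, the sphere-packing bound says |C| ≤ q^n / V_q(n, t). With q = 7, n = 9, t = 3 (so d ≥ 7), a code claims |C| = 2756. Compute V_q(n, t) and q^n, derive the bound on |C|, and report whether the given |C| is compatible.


V_q(n, t) = 19495, q^n = 40353607, Hamming bound = 2069, |C| = 2756 > bound (violated).

Step 1: Compute V_q(n, t) = Σ_{j=0}^3 C(n, j) (q−1)^j.
  j = 0: C(9,0)·(6)^0 = 1·1 = 1.
  j = 1: C(9,1)·(6)^1 = 9·6 = 54.
  j = 2: C(9,2)·(6)^2 = 36·36 = 1296.
  j = 3: C(9,3)·(6)^3 = 84·216 = 18144.
  V_q(n, t) = 1 + 54 + 1296 + 18144 = 19495.
Step 2: q^n = 7^9 = 40353607.
Step 3: Hamming bound ⌊q^n / V_q(n,t)⌋ = ⌊40353607/19495⌋ = 2069.
Step 4: Compare |C| = 2756 to 2069: violated.
The claimed |C| lies above the Hamming bound, so no 7-ary code of length 9 with d ≥ 7 can have 2756 codewords.


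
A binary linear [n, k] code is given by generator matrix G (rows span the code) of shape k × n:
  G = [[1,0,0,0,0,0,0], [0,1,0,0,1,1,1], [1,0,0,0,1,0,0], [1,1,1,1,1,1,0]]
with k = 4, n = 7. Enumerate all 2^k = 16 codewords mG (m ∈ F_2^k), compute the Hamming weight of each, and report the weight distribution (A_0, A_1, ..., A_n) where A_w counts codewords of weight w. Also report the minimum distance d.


Weight distribution: A_0 = 1, A_1 = 2, A_2 = 1, A_3 = 2, A_4 = 5, A_5 = 4, A_6 = 1. Minimum distance d = 1.

Enumerate all 2^4 = 16 messages m ∈ F_2^4.
For each, compute codeword c = mG in F_2^7, then tally its weight.
  m = 0000 → c = 0000000, weight = 0.
  m = 1000 → c = 1000000, weight = 1.
  m = 0100 → c = 0100111, weight = 4.
  m = 1100 → c = 1100111, weight = 5.
  m = 0010 → c = 1000100, weight = 2.
  m = 1010 → c = 0000100, weight = 1.
  m = 0110 → c = 1100011, weight = 4.
  m = 1110 → c = 0100011, weight = 3.
  m = 0001 → c = 1111110, weight = 6.
  m = 1001 → c = 0111110, weight = 5.
  m = 0101 → c = 1011001, weight = 4.
  m = 1101 → c = 0011001, weight = 3.
  m = 0011 → c = 0111010, weight = 4.
  m = 1011 → c = 1111010, weight = 5.
  m = 0111 → c = 0011101, weight = 4.
  m = 1111 → c = 1011101, weight = 5.
Tally weights:
  weight 0: 1 codewords.
  weight 1: 2 codewords.
  weight 2: 1 codewords.
  weight 3: 2 codewords.
  weight 4: 5 codewords.
  weight 5: 4 codewords.
  weight 6: 1 codewords.
Minimum distance d = smallest w > 0 with A_w > 0 = 1.
Sanity: Σ A_w = 16 = 2^4 = 16 ✓.


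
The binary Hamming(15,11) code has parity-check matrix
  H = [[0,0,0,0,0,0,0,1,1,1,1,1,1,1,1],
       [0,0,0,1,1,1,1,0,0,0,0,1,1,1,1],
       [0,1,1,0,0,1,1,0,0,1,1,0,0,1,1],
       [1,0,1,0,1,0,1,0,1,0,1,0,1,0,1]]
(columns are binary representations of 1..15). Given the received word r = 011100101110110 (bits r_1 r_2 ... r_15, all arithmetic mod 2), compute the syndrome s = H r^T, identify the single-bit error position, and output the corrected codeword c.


s = (1, 0, 0, 1)^T, error position = 9, corrected codeword c = 011100100110110

Compute s = H r^T mod 2 one row at a time:
  s_1 = 0 + 1 + 1 + 1 + 0 + 1 + 1 + 0 = 5 ≡ 1 (mod 2).
  s_2 = 1 + 0 + 0 + 1 + 0 + 1 + 1 + 0 = 4 ≡ 0 (mod 2).
  s_3 = 1 + 1 + 0 + 1 + 1 + 1 + 1 + 0 = 6 ≡ 0 (mod 2).
  s_4 = 0 + 1 + 0 + 1 + 1 + 1 + 1 + 0 = 5 ≡ 1 (mod 2).
s = (1, 0, 0, 1)^T — this equals column 9 of H (binary 1001), so error is at position 9.
Correct: flip bit 9 of r = 011100101110110 to get c = 011100100110110.


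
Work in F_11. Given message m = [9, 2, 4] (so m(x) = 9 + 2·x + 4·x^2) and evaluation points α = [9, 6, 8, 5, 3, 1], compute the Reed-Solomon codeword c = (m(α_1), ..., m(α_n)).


c = [10, 0, 6, 9, 7, 4]

Message polynomial: m(x) = 9 + 2·x + 4·x^2 (mod 11).
For each evaluation point α_i, compute m(α_i) mod 11:
  α_1 = 9: Horner steps 4 → 5 → 10, so m(9) = 10.
  α_2 = 6: Horner steps 4 → 4 → 0, so m(6) = 0.
  α_3 = 8: Horner steps 4 → 1 → 6, so m(8) = 6.
  α_4 = 5: Horner steps 4 → 0 → 9, so m(5) = 9.
  α_5 = 3: Horner steps 4 → 3 → 7, so m(3) = 7.
  α_6 = 1: Horner steps 4 → 6 → 4, so m(1) = 4.
Codeword c = [10, 0, 6, 9, 7, 4] ∈ F_11^6.


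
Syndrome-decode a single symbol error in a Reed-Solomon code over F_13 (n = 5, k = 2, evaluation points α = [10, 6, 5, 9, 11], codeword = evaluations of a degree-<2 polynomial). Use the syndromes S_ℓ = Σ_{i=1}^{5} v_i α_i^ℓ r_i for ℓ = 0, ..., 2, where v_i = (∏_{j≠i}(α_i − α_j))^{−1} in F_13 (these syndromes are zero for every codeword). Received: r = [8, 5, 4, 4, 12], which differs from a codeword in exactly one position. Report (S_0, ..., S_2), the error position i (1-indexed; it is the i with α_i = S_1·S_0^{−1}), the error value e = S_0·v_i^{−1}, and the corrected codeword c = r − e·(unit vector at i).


S = (1, 5, 12), error at position 3, error magnitude e = 3, c = [8, 5, 1, 4, 12].

Step 1: column multipliers v_i = (∏_{j≠i}(α_i − α_j))^{−1} mod 13.
  i = 1 (α = 10): (10−6)(10−5)(10−9)(10−11) = 4·5·1·(−1) = −20 ≡ 6, so v_1 = 6^{−1} = 11 (mod 13).
  i = 2 (α = 6): (6−10)(6−5)(6−9)(6−11) = (−4)·1·(−3)·(−5) = −60 ≡ 5, so v_2 = 5^{−1} = 8 (mod 13).
  i = 3 (α = 5): (5−10)(5−6)(5−9)(5−11) = (−5)·(−1)·(−4)·(−6) = 120 ≡ 3, so v_3 = 3^{−1} = 9 (mod 13).
  i = 4 (α = 9): (9−10)(9−6)(9−5)(9−11) = (−1)·3·4·(−2) = 24 ≡ 11, so v_4 = 11^{−1} = 6 (mod 13).
  i = 5 (α = 11): (11−10)(11−6)(11−5)(11−9) = 1·5·6·2 = 60 ≡ 8, so v_5 = 8^{−1} = 5 (mod 13).
  v = [11, 8, 9, 6, 5].
Step 2: syndromes of r = [8, 5, 4, 4, 12] (all sums mod 13).
  S_0 = Σ v_i r_i = 11·8 + 8·5 + 9·4 + 6·4 + 5·12 = 248 ≡ 1.
  S_1 = Σ v_i α_i r_i = 11·10·8 + 8·6·5 + 9·5·4 + 6·9·4 + 5·11·12 = 2176 ≡ 5.
  α_i^2 mod 13 = [9, 10, 12, 3, 4].
  S_2 = Σ v_i α_i^2 r_i = 11·9·8 + 8·10·5 + 9·12·4 + 6·3·4 + 5·4·12 = 1936 ≡ 12.
  S = (1, 5, 12) ≠ 0, so r is not a codeword (an error is present).
Step 3: locate the error. For a single error e at position i, S_ℓ = v_i·e·α_i^ℓ, so α_err = S_1/S_0.
  S_0^{−1} = 1^{−1} = 1 (mod 13), so α_err = 5·1 = 5 ≡ 5 = α_3. Error position i = 3.
  Consistency check: S_2/S_1 = 12·8 = 96 ≡ 5 = α_err ✓ (single-error assumption holds).
Step 4: error magnitude e = S_0/v_3 = S_0·∏_{j≠3}(α_3 − α_j) = 1·3 = 3 ≡ 3 (mod 13).
Step 5: correct position 3: c_3 = r_3 − e = 4 − 3 ≡ 1 (mod 13). Hence c = [8, 5, 1, 4, 12].
  Check: interpolating c through the α_i gives m(x) = 7 + 4·x (degree < 2) with m(α_i) = c_i for every i, so c is indeed a codeword.


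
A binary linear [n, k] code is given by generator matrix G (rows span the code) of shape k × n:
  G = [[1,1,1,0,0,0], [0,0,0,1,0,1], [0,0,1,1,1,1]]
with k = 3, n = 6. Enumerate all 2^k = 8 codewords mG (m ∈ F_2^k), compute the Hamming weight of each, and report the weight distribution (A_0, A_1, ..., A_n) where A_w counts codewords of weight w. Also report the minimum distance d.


Weight distribution: A_0 = 1, A_2 = 2, A_3 = 2, A_4 = 1, A_5 = 2. Minimum distance d = 2.

Enumerate all 2^3 = 8 messages m ∈ F_2^3.
For each, compute codeword c = mG in F_2^6, then tally its weight.
  m = 000 → c = 000000, weight = 0.
  m = 100 → c = 111000, weight = 3.
  m = 010 → c = 000101, weight = 2.
  m = 110 → c = 111101, weight = 5.
  m = 001 → c = 001111, weight = 4.
  m = 101 → c = 110111, weight = 5.
  m = 011 → c = 001010, weight = 2.
  m = 111 → c = 110010, weight = 3.
Tally weights:
  weight 0: 1 codewords.
  weight 2: 2 codewords.
  weight 3: 2 codewords.
  weight 4: 1 codewords.
  weight 5: 2 codewords.
Minimum distance d = smallest w > 0 with A_w > 0 = 2.
Sanity: Σ A_w = 8 = 2^3 = 8 ✓.


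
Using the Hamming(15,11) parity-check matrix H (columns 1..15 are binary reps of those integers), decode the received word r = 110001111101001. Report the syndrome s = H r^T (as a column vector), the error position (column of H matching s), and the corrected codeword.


s = (1, 0, 1, 0)^T, error position = 10, corrected codeword c = 110001111001001

Compute s = H r^T mod 2 one row at a time:
  s_1 = 1 + 1 + 1 + 0 + 1 + 0 + 0 + 1 = 5 ≡ 1 (mod 2).
  s_2 = 0 + 0 + 1 + 1 + 1 + 0 + 0 + 1 = 4 ≡ 0 (mod 2).
  s_3 = 1 + 0 + 1 + 1 + 1 + 0 + 0 + 1 = 5 ≡ 1 (mod 2).
  s_4 = 1 + 0 + 0 + 1 + 1 + 0 + 0 + 1 = 4 ≡ 0 (mod 2).
s = (1, 0, 1, 0)^T — this equals column 10 of H (binary 1010), so error is at position 10.
Correct: flip bit 10 of r = 110001111101001 to get c = 110001111001001.


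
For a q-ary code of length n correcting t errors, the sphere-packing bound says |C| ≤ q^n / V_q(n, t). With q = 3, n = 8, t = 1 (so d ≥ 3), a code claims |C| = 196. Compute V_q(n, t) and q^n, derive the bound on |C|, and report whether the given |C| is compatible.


V_q(n, t) = 17, q^n = 6561, Hamming bound = 385, |C| = 196 ≤ bound (satisfied).

Step 1: Compute V_q(n, t) = Σ_{j=0}^1 C(n, j) (q−1)^j.
  j = 0: C(8,0)·(2)^0 = 1·1 = 1.
  j = 1: C(8,1)·(2)^1 = 8·2 = 16.
  V_q(n, t) = 1 + 16 = 17.
Step 2: q^n = 3^8 = 6561.
Step 3: Hamming bound ⌊q^n / V_q(n,t)⌋ = ⌊6561/17⌋ = 385.
Step 4: Compare |C| = 196 to 385: satisfied.
The claimed |C| lies below the Hamming bound.


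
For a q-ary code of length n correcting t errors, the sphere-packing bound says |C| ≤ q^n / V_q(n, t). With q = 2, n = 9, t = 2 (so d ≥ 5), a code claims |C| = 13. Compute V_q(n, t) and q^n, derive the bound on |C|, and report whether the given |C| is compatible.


V_q(n, t) = 46, q^n = 512, Hamming bound = 11, |C| = 13 > bound (violated).

Step 1: Compute V_q(n, t) = Σ_{j=0}^2 C(n, j) (q−1)^j.
  j = 0: C(9,0)·(1)^0 = 1·1 = 1.
  j = 1: C(9,1)·(1)^1 = 9·1 = 9.
  j = 2: C(9,2)·(1)^2 = 36·1 = 36.
  V_q(n, t) = 1 + 9 + 36 = 46.
Step 2: q^n = 2^9 = 512.
Step 3: Hamming bound ⌊q^n / V_q(n,t)⌋ = ⌊512/46⌋ = 11.
Step 4: Compare |C| = 13 to 11: violated.
The claimed |C| lies above the Hamming bound, so no 2-ary code of length 9 with d ≥ 5 can have 13 codewords.


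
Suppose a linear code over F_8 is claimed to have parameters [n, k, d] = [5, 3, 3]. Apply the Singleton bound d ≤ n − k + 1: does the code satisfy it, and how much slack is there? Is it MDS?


Singleton RHS = n − k + 1 = 3, slack = 0, bound satisfied, MDS.

Singleton bound: d ≤ n − k + 1.
Here n = 5, k = 3, so n − k + 1 = 3.
Given d = 3, check d ≤ 3: YES.
Slack = (n − k + 1) − d = 0.
The code is MDS (slack = 0).
Description: the claimed parameters are [5, 3, 3]_8; such a code would be MDS (meets Singleton bound).


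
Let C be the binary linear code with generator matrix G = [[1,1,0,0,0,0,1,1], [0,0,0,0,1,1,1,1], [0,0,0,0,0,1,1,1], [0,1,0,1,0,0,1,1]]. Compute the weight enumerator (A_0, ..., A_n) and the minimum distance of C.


Weight distribution: A_0 = 1, A_1 = 1, A_2 = 1, A_3 = 4, A_4 = 5, A_5 = 3, A_6 = 1. Minimum distance d = 1.

Enumerate all 2^4 = 16 messages m ∈ F_2^4.
For each, compute codeword c = mG in F_2^8, then tally its weight.
  m = 0000 → c = 00000000, weight = 0.
  m = 1000 → c = 11000011, weight = 4.
  m = 0100 → c = 00001111, weight = 4.
  m = 1100 → c = 11001100, weight = 4.
  m = 0010 → c = 00000111, weight = 3.
  m = 1010 → c = 11000100, weight = 3.
  m = 0110 → c = 00001000, weight = 1.
  m = 1110 → c = 11001011, weight = 5.
  m = 0001 → c = 01010011, weight = 4.
  m = 1001 → c = 10010000, weight = 2.
  m = 0101 → c = 01011100, weight = 4.
  m = 1101 → c = 10011111, weight = 6.
  m = 0011 → c = 01010100, weight = 3.
  m = 1011 → c = 10010111, weight = 5.
  m = 0111 → c = 01011011, weight = 5.
  m = 1111 → c = 10011000, weight = 3.
Tally weights:
  weight 0: 1 codewords.
  weight 1: 1 codewords.
  weight 2: 1 codewords.
  weight 3: 4 codewords.
  weight 4: 5 codewords.
  weight 5: 3 codewords.
  weight 6: 1 codewords.
Minimum distance d = smallest w > 0 with A_w > 0 = 1.
Sanity: Σ A_w = 16 = 2^4 = 16 ✓.


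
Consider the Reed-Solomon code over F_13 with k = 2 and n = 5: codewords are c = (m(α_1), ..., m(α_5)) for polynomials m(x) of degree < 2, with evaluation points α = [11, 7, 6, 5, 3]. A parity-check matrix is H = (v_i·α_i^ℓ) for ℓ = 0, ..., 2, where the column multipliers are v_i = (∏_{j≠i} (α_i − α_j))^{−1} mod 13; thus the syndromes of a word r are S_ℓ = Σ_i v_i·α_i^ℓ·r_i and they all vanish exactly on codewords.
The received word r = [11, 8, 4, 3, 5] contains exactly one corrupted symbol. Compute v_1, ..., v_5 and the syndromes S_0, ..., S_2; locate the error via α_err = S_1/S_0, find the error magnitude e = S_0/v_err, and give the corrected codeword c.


S = (8, 1, 5), error at position 4, error magnitude e = 3, c = [11, 8, 4, 0, 5].

Step 1: column multipliers v_i = (∏_{j≠i}(α_i − α_j))^{−1} mod 13.
  i = 1 (α = 11): (11−7)(11−6)(11−5)(11−3) = 4·5·6·8 = 960 ≡ 11, so v_1 = 11^{−1} = 6 (mod 13).
  i = 2 (α = 7): (7−11)(7−6)(7−5)(7−3) = (−4)·1·2·4 = −32 ≡ 7, so v_2 = 7^{−1} = 2 (mod 13).
  i = 3 (α = 6): (6−11)(6−7)(6−5)(6−3) = (−5)·(−1)·1·3 = 15 ≡ 2, so v_3 = 2^{−1} = 7 (mod 13).
  i = 4 (α = 5): (5−11)(5−7)(5−6)(5−3) = (−6)·(−2)·(−1)·2 = −24 ≡ 2, so v_4 = 2^{−1} = 7 (mod 13).
  i = 5 (α = 3): (3−11)(3−7)(3−6)(3−5) = (−8)·(−4)·(−3)·(−2) = 192 ≡ 10, so v_5 = 10^{−1} = 4 (mod 13).
  v = [6, 2, 7, 7, 4].
Step 2: syndromes of r = [11, 8, 4, 3, 5] (all sums mod 13).
  S_0 = Σ v_i r_i = 6·11 + 2·8 + 7·4 + 7·3 + 4·5 = 151 ≡ 8.
  S_1 = Σ v_i α_i r_i = 6·11·11 + 2·7·8 + 7·6·4 + 7·5·3 + 4·3·5 = 1171 ≡ 1.
  α_i^2 mod 13 = [4, 10, 10, 12, 9].
  S_2 = Σ v_i α_i^2 r_i = 6·4·11 + 2·10·8 + 7·10·4 + 7·12·3 + 4·9·5 = 1136 ≡ 5.
  S = (8, 1, 5) ≠ 0, so r is not a codeword (an error is present).
Step 3: locate the error. For a single error e at position i, S_ℓ = v_i·e·α_i^ℓ, so α_err = S_1/S_0.
  S_0^{−1} = 8^{−1} = 5 (mod 13), so α_err = 1·5 = 5 ≡ 5 = α_4. Error position i = 4.
  Consistency check: S_2/S_1 = 5·1 = 5 ≡ 5 = α_err ✓ (single-error assumption holds).
Step 4: error magnitude e = S_0/v_4 = S_0·∏_{j≠4}(α_4 − α_j) = 8·2 = 16 ≡ 3 (mod 13).
Step 5: correct position 4: c_4 = r_4 − e = 3 − 3 ≡ 0 (mod 13). Hence c = [11, 8, 4, 0, 5].
  Check: interpolating c through the α_i gives m(x) = 6 + 4·x (degree < 2) with m(α_i) = c_i for every i, so c is indeed a codeword.


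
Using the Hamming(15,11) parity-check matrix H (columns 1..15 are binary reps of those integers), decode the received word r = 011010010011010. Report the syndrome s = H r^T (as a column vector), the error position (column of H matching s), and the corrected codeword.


s = (0, 1, 0, 1)^T, error position = 5, corrected codeword c = 011000010011010

Compute s = H r^T mod 2 one row at a time:
  s_1 = 1 + 0 + 0 + 1 + 1 + 0 + 1 + 0 = 4 ≡ 0 (mod 2).
  s_2 = 0 + 1 + 0 + 0 + 1 + 0 + 1 + 0 = 3 ≡ 1 (mod 2).
  s_3 = 1 + 1 + 0 + 0 + 0 + 1 + 1 + 0 = 4 ≡ 0 (mod 2).
  s_4 = 0 + 1 + 1 + 0 + 0 + 1 + 0 + 0 = 3 ≡ 1 (mod 2).
s = (0, 1, 0, 1)^T — this equals column 5 of H (binary 0101), so error is at position 5.
Correct: flip bit 5 of r = 011010010011010 to get c = 011000010011010.


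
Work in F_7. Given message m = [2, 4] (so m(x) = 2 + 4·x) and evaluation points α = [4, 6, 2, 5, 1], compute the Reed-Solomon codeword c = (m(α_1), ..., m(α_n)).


c = [4, 5, 3, 1, 6]

Message polynomial: m(x) = 2 + 4·x (mod 7).
For each evaluation point α_i, compute m(α_i) mod 7:
  α_1 = 4: Horner steps 4 → 4, so m(4) = 4.
  α_2 = 6: Horner steps 4 → 5, so m(6) = 5.
  α_3 = 2: Horner steps 4 → 3, so m(2) = 3.
  α_4 = 5: Horner steps 4 → 1, so m(5) = 1.
  α_5 = 1: Horner steps 4 → 6, so m(1) = 6.
Codeword c = [4, 5, 3, 1, 6] ∈ F_7^5.


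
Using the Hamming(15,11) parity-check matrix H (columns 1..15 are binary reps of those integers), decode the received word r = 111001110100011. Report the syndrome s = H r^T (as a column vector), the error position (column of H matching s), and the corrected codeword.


s = (0, 0, 1, 0)^T, error position = 2, corrected codeword c = 101001110100011

Compute s = H r^T mod 2 one row at a time:
  s_1 = 1 + 0 + 1 + 0 + 0 + 0 + 1 + 1 = 4 ≡ 0 (mod 2).
  s_2 = 0 + 0 + 1 + 1 + 0 + 0 + 1 + 1 = 4 ≡ 0 (mod 2).
  s_3 = 1 + 1 + 1 + 1 + 1 + 0 + 1 + 1 = 7 ≡ 1 (mod 2).
  s_4 = 1 + 1 + 0 + 1 + 0 + 0 + 0 + 1 = 4 ≡ 0 (mod 2).
s = (0, 0, 1, 0)^T — this equals column 2 of H (binary 0010), so error is at position 2.
Correct: flip bit 2 of r = 111001110100011 to get c = 101001110100011.


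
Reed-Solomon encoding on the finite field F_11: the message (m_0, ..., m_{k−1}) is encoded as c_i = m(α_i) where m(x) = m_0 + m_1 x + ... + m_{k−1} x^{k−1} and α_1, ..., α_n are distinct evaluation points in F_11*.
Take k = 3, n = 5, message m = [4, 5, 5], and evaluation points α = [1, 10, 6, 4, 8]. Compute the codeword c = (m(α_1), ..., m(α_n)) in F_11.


c = [3, 4, 5, 5, 1]

Message polynomial: m(x) = 4 + 5·x + 5·x^2 (mod 11).
For each evaluation point α_i, compute m(α_i) mod 11:
  α_1 = 1: Horner steps 5 → 10 → 3, so m(1) = 3.
  α_2 = 10: Horner steps 5 → 0 → 4, so m(10) = 4.
  α_3 = 6: Horner steps 5 → 2 → 5, so m(6) = 5.
  α_4 = 4: Horner steps 5 → 3 → 5, so m(4) = 5.
  α_5 = 8: Horner steps 5 → 1 → 1, so m(8) = 1.
Codeword c = [3, 4, 5, 5, 1] ∈ F_11^5.


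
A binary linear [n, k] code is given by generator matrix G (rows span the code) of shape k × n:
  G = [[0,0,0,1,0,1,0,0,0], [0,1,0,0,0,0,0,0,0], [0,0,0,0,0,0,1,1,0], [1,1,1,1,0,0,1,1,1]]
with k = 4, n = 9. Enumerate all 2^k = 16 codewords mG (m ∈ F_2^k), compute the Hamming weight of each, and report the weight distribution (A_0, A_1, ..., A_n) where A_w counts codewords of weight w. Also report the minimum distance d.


Weight distribution: A_0 = 1, A_1 = 1, A_2 = 2, A_3 = 2, A_4 = 3, A_5 = 3, A_6 = 2, A_7 = 2. Minimum distance d = 1.

Enumerate all 2^4 = 16 messages m ∈ F_2^4.
For each, compute codeword c = mG in F_2^9, then tally its weight.
  m = 0000 → c = 000000000, weight = 0.
  m = 1000 → c = 000101000, weight = 2.
  m = 0100 → c = 010000000, weight = 1.
  m = 1100 → c = 010101000, weight = 3.
  m = 0010 → c = 000000110, weight = 2.
  m = 1010 → c = 000101110, weight = 4.
  m = 0110 → c = 010000110, weight = 3.
  m = 1110 → c = 010101110, weight = 5.
  m = 0001 → c = 111100111, weight = 7.
  m = 1001 → c = 111001111, weight = 7.
  m = 0101 → c = 101100111, weight = 6.
  m = 1101 → c = 101001111, weight = 6.
  m = 0011 → c = 111100001, weight = 5.
  m = 1011 → c = 111001001, weight = 5.
  m = 0111 → c = 101100001, weight = 4.
  m = 1111 → c = 101001001, weight = 4.
Tally weights:
  weight 0: 1 codewords.
  weight 1: 1 codewords.
  weight 2: 2 codewords.
  weight 3: 2 codewords.
  weight 4: 3 codewords.
  weight 5: 3 codewords.
  weight 6: 2 codewords.
  weight 7: 2 codewords.
Minimum distance d = smallest w > 0 with A_w > 0 = 1.
Sanity: Σ A_w = 16 = 2^4 = 16 ✓.
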